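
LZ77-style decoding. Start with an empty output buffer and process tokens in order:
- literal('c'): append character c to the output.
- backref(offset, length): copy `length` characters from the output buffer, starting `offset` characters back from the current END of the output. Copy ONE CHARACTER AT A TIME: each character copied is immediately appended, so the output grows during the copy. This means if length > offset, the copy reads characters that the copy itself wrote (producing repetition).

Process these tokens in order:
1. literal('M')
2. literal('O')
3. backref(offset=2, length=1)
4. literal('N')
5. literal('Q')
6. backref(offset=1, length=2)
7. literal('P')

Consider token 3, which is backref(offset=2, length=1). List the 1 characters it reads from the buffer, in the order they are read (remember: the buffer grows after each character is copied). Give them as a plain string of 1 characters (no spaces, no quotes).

Answer: M

Derivation:
Token 1: literal('M'). Output: "M"
Token 2: literal('O'). Output: "MO"
Token 3: backref(off=2, len=1). Buffer before: "MO" (len 2)
  byte 1: read out[0]='M', append. Buffer now: "MOM"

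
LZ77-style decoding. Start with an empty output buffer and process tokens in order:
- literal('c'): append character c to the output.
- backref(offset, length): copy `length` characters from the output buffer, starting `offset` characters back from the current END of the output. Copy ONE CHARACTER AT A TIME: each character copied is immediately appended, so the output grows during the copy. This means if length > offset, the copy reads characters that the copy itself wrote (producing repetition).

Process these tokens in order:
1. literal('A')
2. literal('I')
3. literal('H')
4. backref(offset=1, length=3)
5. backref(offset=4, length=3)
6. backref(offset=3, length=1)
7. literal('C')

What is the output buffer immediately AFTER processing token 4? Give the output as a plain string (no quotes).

Answer: AIHHHH

Derivation:
Token 1: literal('A'). Output: "A"
Token 2: literal('I'). Output: "AI"
Token 3: literal('H'). Output: "AIH"
Token 4: backref(off=1, len=3) (overlapping!). Copied 'HHH' from pos 2. Output: "AIHHHH"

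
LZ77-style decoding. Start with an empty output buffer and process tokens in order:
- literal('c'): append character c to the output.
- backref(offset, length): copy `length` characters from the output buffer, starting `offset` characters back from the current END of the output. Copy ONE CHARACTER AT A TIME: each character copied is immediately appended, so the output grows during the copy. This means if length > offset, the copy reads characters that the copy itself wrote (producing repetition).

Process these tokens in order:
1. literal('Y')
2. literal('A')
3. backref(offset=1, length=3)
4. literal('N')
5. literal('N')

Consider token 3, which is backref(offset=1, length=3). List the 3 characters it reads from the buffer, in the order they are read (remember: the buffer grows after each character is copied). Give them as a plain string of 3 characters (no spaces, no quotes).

Answer: AAA

Derivation:
Token 1: literal('Y'). Output: "Y"
Token 2: literal('A'). Output: "YA"
Token 3: backref(off=1, len=3). Buffer before: "YA" (len 2)
  byte 1: read out[1]='A', append. Buffer now: "YAA"
  byte 2: read out[2]='A', append. Buffer now: "YAAA"
  byte 3: read out[3]='A', append. Buffer now: "YAAAA"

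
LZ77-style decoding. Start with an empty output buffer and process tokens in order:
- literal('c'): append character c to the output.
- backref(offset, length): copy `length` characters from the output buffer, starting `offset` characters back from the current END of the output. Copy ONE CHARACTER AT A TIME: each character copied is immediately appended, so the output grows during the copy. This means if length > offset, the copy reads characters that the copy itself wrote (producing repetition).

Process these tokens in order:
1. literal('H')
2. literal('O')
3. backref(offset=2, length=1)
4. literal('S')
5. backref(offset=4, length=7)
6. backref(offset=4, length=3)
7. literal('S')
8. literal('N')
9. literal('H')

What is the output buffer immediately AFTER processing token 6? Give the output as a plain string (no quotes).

Token 1: literal('H'). Output: "H"
Token 2: literal('O'). Output: "HO"
Token 3: backref(off=2, len=1). Copied 'H' from pos 0. Output: "HOH"
Token 4: literal('S'). Output: "HOHS"
Token 5: backref(off=4, len=7) (overlapping!). Copied 'HOHSHOH' from pos 0. Output: "HOHSHOHSHOH"
Token 6: backref(off=4, len=3). Copied 'SHO' from pos 7. Output: "HOHSHOHSHOHSHO"

Answer: HOHSHOHSHOHSHO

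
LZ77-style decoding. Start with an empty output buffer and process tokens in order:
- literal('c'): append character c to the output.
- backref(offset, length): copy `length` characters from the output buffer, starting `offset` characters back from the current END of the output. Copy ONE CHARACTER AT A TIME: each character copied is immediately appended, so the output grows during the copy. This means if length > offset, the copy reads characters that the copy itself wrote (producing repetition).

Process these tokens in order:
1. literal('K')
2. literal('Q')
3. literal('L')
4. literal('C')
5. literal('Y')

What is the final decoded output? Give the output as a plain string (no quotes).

Token 1: literal('K'). Output: "K"
Token 2: literal('Q'). Output: "KQ"
Token 3: literal('L'). Output: "KQL"
Token 4: literal('C'). Output: "KQLC"
Token 5: literal('Y'). Output: "KQLCY"

Answer: KQLCY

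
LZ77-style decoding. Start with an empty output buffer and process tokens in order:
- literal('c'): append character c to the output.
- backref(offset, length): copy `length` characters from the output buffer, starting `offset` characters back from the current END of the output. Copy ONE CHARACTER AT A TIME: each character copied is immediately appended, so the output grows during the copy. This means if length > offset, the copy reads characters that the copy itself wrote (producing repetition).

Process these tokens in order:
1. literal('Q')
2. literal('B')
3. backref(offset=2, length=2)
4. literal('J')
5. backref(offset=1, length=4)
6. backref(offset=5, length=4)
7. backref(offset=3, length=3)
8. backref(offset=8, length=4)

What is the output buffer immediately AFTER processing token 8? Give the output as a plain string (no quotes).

Answer: QBQBJJJJJJJJJJJJJJJJ

Derivation:
Token 1: literal('Q'). Output: "Q"
Token 2: literal('B'). Output: "QB"
Token 3: backref(off=2, len=2). Copied 'QB' from pos 0. Output: "QBQB"
Token 4: literal('J'). Output: "QBQBJ"
Token 5: backref(off=1, len=4) (overlapping!). Copied 'JJJJ' from pos 4. Output: "QBQBJJJJJ"
Token 6: backref(off=5, len=4). Copied 'JJJJ' from pos 4. Output: "QBQBJJJJJJJJJ"
Token 7: backref(off=3, len=3). Copied 'JJJ' from pos 10. Output: "QBQBJJJJJJJJJJJJ"
Token 8: backref(off=8, len=4). Copied 'JJJJ' from pos 8. Output: "QBQBJJJJJJJJJJJJJJJJ"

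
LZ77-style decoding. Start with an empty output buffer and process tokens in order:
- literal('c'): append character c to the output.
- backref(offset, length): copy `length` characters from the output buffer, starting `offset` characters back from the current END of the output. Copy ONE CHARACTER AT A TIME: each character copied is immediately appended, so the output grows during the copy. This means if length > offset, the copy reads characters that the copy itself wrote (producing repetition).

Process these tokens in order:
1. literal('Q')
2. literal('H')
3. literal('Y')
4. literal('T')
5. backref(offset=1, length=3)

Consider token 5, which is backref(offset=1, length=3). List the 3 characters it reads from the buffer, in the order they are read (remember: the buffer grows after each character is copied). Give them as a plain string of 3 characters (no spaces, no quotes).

Token 1: literal('Q'). Output: "Q"
Token 2: literal('H'). Output: "QH"
Token 3: literal('Y'). Output: "QHY"
Token 4: literal('T'). Output: "QHYT"
Token 5: backref(off=1, len=3). Buffer before: "QHYT" (len 4)
  byte 1: read out[3]='T', append. Buffer now: "QHYTT"
  byte 2: read out[4]='T', append. Buffer now: "QHYTTT"
  byte 3: read out[5]='T', append. Buffer now: "QHYTTTT"

Answer: TTT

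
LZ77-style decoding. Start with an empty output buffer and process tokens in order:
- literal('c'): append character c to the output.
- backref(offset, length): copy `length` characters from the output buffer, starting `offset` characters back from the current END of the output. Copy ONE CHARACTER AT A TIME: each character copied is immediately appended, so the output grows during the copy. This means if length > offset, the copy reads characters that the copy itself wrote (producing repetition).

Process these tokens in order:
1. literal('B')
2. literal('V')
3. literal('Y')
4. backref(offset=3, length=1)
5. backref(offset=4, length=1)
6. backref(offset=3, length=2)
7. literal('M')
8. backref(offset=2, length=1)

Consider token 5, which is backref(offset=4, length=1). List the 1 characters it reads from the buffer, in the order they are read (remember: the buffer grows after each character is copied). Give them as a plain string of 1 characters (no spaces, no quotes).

Token 1: literal('B'). Output: "B"
Token 2: literal('V'). Output: "BV"
Token 3: literal('Y'). Output: "BVY"
Token 4: backref(off=3, len=1). Copied 'B' from pos 0. Output: "BVYB"
Token 5: backref(off=4, len=1). Buffer before: "BVYB" (len 4)
  byte 1: read out[0]='B', append. Buffer now: "BVYBB"

Answer: B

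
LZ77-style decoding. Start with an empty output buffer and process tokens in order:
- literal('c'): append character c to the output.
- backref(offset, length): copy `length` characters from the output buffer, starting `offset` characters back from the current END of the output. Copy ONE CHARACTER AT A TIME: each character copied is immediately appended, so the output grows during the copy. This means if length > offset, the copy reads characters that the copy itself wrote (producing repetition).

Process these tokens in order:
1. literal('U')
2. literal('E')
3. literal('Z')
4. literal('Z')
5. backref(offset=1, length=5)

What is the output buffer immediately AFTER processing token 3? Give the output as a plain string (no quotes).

Token 1: literal('U'). Output: "U"
Token 2: literal('E'). Output: "UE"
Token 3: literal('Z'). Output: "UEZ"

Answer: UEZ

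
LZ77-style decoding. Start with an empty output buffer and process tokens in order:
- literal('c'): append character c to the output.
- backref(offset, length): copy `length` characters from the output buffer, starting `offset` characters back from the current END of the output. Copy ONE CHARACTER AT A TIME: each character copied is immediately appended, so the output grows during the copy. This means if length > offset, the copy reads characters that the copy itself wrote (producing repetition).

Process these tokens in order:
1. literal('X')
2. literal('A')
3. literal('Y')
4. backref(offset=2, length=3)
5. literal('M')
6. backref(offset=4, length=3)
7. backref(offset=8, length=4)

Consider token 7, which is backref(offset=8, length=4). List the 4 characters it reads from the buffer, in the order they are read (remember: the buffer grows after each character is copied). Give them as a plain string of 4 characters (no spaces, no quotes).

Answer: YAYA

Derivation:
Token 1: literal('X'). Output: "X"
Token 2: literal('A'). Output: "XA"
Token 3: literal('Y'). Output: "XAY"
Token 4: backref(off=2, len=3) (overlapping!). Copied 'AYA' from pos 1. Output: "XAYAYA"
Token 5: literal('M'). Output: "XAYAYAM"
Token 6: backref(off=4, len=3). Copied 'AYA' from pos 3. Output: "XAYAYAMAYA"
Token 7: backref(off=8, len=4). Buffer before: "XAYAYAMAYA" (len 10)
  byte 1: read out[2]='Y', append. Buffer now: "XAYAYAMAYAY"
  byte 2: read out[3]='A', append. Buffer now: "XAYAYAMAYAYA"
  byte 3: read out[4]='Y', append. Buffer now: "XAYAYAMAYAYAY"
  byte 4: read out[5]='A', append. Buffer now: "XAYAYAMAYAYAYA"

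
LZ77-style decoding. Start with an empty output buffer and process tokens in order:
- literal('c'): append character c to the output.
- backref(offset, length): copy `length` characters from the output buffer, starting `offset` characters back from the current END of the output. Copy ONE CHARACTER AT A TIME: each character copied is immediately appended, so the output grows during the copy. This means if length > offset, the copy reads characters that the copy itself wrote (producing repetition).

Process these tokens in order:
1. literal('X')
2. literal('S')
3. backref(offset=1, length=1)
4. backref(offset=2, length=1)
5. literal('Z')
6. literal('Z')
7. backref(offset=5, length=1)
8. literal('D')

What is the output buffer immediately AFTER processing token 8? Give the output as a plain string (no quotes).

Token 1: literal('X'). Output: "X"
Token 2: literal('S'). Output: "XS"
Token 3: backref(off=1, len=1). Copied 'S' from pos 1. Output: "XSS"
Token 4: backref(off=2, len=1). Copied 'S' from pos 1. Output: "XSSS"
Token 5: literal('Z'). Output: "XSSSZ"
Token 6: literal('Z'). Output: "XSSSZZ"
Token 7: backref(off=5, len=1). Copied 'S' from pos 1. Output: "XSSSZZS"
Token 8: literal('D'). Output: "XSSSZZSD"

Answer: XSSSZZSD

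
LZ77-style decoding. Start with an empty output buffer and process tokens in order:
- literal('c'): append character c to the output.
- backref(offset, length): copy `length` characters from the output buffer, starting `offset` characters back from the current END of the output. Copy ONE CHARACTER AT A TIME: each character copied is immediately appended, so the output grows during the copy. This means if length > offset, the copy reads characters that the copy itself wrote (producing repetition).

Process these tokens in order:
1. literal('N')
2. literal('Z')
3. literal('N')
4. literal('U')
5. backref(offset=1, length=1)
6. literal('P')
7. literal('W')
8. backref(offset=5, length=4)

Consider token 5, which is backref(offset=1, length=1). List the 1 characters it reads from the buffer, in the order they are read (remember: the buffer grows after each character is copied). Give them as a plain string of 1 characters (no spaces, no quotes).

Answer: U

Derivation:
Token 1: literal('N'). Output: "N"
Token 2: literal('Z'). Output: "NZ"
Token 3: literal('N'). Output: "NZN"
Token 4: literal('U'). Output: "NZNU"
Token 5: backref(off=1, len=1). Buffer before: "NZNU" (len 4)
  byte 1: read out[3]='U', append. Buffer now: "NZNUU"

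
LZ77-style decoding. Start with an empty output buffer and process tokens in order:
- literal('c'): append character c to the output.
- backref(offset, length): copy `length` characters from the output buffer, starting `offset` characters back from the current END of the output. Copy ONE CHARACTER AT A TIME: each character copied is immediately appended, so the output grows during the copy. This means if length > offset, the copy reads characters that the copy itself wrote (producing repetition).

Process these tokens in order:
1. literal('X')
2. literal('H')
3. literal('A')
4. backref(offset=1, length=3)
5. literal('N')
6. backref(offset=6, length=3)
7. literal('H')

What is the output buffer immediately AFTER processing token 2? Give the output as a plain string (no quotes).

Token 1: literal('X'). Output: "X"
Token 2: literal('H'). Output: "XH"

Answer: XH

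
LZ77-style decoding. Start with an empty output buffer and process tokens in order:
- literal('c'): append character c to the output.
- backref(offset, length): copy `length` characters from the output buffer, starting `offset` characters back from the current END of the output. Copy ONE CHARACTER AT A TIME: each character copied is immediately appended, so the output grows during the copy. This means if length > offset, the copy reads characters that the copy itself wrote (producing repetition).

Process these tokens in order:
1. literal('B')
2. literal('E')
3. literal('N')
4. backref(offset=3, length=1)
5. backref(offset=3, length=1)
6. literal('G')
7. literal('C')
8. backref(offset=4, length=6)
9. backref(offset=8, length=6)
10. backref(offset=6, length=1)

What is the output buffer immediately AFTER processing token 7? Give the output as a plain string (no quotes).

Answer: BENBEGC

Derivation:
Token 1: literal('B'). Output: "B"
Token 2: literal('E'). Output: "BE"
Token 3: literal('N'). Output: "BEN"
Token 4: backref(off=3, len=1). Copied 'B' from pos 0. Output: "BENB"
Token 5: backref(off=3, len=1). Copied 'E' from pos 1. Output: "BENBE"
Token 6: literal('G'). Output: "BENBEG"
Token 7: literal('C'). Output: "BENBEGC"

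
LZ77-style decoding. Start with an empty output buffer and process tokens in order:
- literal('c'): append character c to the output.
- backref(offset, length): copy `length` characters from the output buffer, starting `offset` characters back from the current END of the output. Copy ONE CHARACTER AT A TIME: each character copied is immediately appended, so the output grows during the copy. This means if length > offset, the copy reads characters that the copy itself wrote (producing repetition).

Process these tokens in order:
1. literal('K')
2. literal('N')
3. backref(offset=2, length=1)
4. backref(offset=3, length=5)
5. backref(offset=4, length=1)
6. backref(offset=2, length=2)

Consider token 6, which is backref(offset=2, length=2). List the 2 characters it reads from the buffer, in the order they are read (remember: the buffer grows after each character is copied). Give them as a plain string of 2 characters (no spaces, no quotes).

Answer: NN

Derivation:
Token 1: literal('K'). Output: "K"
Token 2: literal('N'). Output: "KN"
Token 3: backref(off=2, len=1). Copied 'K' from pos 0. Output: "KNK"
Token 4: backref(off=3, len=5) (overlapping!). Copied 'KNKKN' from pos 0. Output: "KNKKNKKN"
Token 5: backref(off=4, len=1). Copied 'N' from pos 4. Output: "KNKKNKKNN"
Token 6: backref(off=2, len=2). Buffer before: "KNKKNKKNN" (len 9)
  byte 1: read out[7]='N', append. Buffer now: "KNKKNKKNNN"
  byte 2: read out[8]='N', append. Buffer now: "KNKKNKKNNNN"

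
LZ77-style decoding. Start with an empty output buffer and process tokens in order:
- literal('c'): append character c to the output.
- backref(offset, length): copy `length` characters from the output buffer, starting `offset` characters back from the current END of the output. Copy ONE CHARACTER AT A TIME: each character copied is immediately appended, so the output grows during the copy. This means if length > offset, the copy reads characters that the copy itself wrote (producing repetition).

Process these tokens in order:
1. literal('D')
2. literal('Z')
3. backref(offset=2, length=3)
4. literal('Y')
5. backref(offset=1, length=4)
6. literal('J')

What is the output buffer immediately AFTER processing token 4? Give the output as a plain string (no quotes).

Answer: DZDZDY

Derivation:
Token 1: literal('D'). Output: "D"
Token 2: literal('Z'). Output: "DZ"
Token 3: backref(off=2, len=3) (overlapping!). Copied 'DZD' from pos 0. Output: "DZDZD"
Token 4: literal('Y'). Output: "DZDZDY"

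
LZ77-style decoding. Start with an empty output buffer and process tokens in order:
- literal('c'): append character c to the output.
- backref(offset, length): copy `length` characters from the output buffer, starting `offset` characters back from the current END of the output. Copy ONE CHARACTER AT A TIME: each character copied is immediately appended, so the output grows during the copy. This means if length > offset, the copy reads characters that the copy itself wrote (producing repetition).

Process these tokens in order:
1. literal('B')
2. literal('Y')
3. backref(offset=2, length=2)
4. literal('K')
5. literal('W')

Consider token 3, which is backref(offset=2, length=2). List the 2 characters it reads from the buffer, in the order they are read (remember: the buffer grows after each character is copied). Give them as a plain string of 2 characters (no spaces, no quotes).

Answer: BY

Derivation:
Token 1: literal('B'). Output: "B"
Token 2: literal('Y'). Output: "BY"
Token 3: backref(off=2, len=2). Buffer before: "BY" (len 2)
  byte 1: read out[0]='B', append. Buffer now: "BYB"
  byte 2: read out[1]='Y', append. Buffer now: "BYBY"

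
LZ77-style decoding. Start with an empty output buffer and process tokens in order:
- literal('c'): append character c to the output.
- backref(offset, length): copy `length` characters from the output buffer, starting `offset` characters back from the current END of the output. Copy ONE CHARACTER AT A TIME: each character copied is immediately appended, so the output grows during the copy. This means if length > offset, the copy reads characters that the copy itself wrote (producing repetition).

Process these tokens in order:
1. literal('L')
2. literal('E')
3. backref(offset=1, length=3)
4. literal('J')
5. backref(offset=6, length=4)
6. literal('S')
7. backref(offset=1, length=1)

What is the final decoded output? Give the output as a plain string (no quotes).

Answer: LEEEEJLEEESS

Derivation:
Token 1: literal('L'). Output: "L"
Token 2: literal('E'). Output: "LE"
Token 3: backref(off=1, len=3) (overlapping!). Copied 'EEE' from pos 1. Output: "LEEEE"
Token 4: literal('J'). Output: "LEEEEJ"
Token 5: backref(off=6, len=4). Copied 'LEEE' from pos 0. Output: "LEEEEJLEEE"
Token 6: literal('S'). Output: "LEEEEJLEEES"
Token 7: backref(off=1, len=1). Copied 'S' from pos 10. Output: "LEEEEJLEEESS"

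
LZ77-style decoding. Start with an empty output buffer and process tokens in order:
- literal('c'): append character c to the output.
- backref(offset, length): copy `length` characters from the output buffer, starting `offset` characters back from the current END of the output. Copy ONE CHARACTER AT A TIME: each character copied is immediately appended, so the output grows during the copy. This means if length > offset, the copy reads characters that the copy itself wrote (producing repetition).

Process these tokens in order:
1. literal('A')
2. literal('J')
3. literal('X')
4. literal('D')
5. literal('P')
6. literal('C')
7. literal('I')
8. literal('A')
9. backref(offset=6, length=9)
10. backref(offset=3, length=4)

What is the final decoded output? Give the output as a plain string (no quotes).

Answer: AJXDPCIAXDPCIAXDPXDPX

Derivation:
Token 1: literal('A'). Output: "A"
Token 2: literal('J'). Output: "AJ"
Token 3: literal('X'). Output: "AJX"
Token 4: literal('D'). Output: "AJXD"
Token 5: literal('P'). Output: "AJXDP"
Token 6: literal('C'). Output: "AJXDPC"
Token 7: literal('I'). Output: "AJXDPCI"
Token 8: literal('A'). Output: "AJXDPCIA"
Token 9: backref(off=6, len=9) (overlapping!). Copied 'XDPCIAXDP' from pos 2. Output: "AJXDPCIAXDPCIAXDP"
Token 10: backref(off=3, len=4) (overlapping!). Copied 'XDPX' from pos 14. Output: "AJXDPCIAXDPCIAXDPXDPX"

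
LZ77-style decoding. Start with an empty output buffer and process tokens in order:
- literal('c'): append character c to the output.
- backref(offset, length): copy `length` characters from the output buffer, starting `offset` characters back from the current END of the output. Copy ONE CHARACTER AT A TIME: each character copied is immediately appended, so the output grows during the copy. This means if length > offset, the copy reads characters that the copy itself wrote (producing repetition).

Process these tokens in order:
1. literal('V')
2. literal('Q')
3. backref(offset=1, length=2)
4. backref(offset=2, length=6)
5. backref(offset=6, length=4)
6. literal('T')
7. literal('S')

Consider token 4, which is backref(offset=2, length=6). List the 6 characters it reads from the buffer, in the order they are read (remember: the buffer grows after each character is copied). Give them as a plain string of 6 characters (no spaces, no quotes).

Token 1: literal('V'). Output: "V"
Token 2: literal('Q'). Output: "VQ"
Token 3: backref(off=1, len=2) (overlapping!). Copied 'QQ' from pos 1. Output: "VQQQ"
Token 4: backref(off=2, len=6). Buffer before: "VQQQ" (len 4)
  byte 1: read out[2]='Q', append. Buffer now: "VQQQQ"
  byte 2: read out[3]='Q', append. Buffer now: "VQQQQQ"
  byte 3: read out[4]='Q', append. Buffer now: "VQQQQQQ"
  byte 4: read out[5]='Q', append. Buffer now: "VQQQQQQQ"
  byte 5: read out[6]='Q', append. Buffer now: "VQQQQQQQQ"
  byte 6: read out[7]='Q', append. Buffer now: "VQQQQQQQQQ"

Answer: QQQQQQ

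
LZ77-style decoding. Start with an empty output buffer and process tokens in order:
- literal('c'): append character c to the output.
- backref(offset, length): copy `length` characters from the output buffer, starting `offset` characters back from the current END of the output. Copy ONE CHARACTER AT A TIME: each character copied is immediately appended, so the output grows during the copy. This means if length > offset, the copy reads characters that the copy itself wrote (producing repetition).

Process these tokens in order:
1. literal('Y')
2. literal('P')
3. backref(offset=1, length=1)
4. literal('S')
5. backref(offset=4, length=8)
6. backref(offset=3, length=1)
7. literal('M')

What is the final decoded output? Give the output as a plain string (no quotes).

Token 1: literal('Y'). Output: "Y"
Token 2: literal('P'). Output: "YP"
Token 3: backref(off=1, len=1). Copied 'P' from pos 1. Output: "YPP"
Token 4: literal('S'). Output: "YPPS"
Token 5: backref(off=4, len=8) (overlapping!). Copied 'YPPSYPPS' from pos 0. Output: "YPPSYPPSYPPS"
Token 6: backref(off=3, len=1). Copied 'P' from pos 9. Output: "YPPSYPPSYPPSP"
Token 7: literal('M'). Output: "YPPSYPPSYPPSPM"

Answer: YPPSYPPSYPPSPM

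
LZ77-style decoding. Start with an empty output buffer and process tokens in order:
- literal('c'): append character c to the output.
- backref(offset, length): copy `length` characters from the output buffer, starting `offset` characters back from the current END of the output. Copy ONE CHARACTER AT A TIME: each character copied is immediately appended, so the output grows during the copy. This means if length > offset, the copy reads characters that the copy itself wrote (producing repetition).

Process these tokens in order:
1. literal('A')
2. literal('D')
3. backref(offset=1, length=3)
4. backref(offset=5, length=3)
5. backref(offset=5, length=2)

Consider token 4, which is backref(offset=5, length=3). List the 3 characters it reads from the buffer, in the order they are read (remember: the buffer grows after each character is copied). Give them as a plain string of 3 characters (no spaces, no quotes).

Token 1: literal('A'). Output: "A"
Token 2: literal('D'). Output: "AD"
Token 3: backref(off=1, len=3) (overlapping!). Copied 'DDD' from pos 1. Output: "ADDDD"
Token 4: backref(off=5, len=3). Buffer before: "ADDDD" (len 5)
  byte 1: read out[0]='A', append. Buffer now: "ADDDDA"
  byte 2: read out[1]='D', append. Buffer now: "ADDDDAD"
  byte 3: read out[2]='D', append. Buffer now: "ADDDDADD"

Answer: ADD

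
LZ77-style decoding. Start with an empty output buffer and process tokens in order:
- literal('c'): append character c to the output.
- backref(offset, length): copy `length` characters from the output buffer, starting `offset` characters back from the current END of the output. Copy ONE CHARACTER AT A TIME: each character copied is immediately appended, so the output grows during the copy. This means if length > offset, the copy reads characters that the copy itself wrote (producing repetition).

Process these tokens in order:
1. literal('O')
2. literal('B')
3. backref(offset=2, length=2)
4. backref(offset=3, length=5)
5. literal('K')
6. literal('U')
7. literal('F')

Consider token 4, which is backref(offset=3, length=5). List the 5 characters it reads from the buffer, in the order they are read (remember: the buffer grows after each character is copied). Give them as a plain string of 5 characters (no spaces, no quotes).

Answer: BOBBO

Derivation:
Token 1: literal('O'). Output: "O"
Token 2: literal('B'). Output: "OB"
Token 3: backref(off=2, len=2). Copied 'OB' from pos 0. Output: "OBOB"
Token 4: backref(off=3, len=5). Buffer before: "OBOB" (len 4)
  byte 1: read out[1]='B', append. Buffer now: "OBOBB"
  byte 2: read out[2]='O', append. Buffer now: "OBOBBO"
  byte 3: read out[3]='B', append. Buffer now: "OBOBBOB"
  byte 4: read out[4]='B', append. Buffer now: "OBOBBOBB"
  byte 5: read out[5]='O', append. Buffer now: "OBOBBOBBO"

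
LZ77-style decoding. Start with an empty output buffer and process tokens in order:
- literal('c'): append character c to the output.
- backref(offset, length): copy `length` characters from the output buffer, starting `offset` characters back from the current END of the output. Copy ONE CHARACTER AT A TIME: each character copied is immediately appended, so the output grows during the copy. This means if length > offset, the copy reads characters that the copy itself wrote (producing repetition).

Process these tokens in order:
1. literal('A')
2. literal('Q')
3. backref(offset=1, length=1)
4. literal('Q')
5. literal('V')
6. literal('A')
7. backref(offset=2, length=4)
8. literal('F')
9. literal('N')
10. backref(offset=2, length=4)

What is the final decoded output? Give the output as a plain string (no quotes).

Answer: AQQQVAVAVAFNFNFN

Derivation:
Token 1: literal('A'). Output: "A"
Token 2: literal('Q'). Output: "AQ"
Token 3: backref(off=1, len=1). Copied 'Q' from pos 1. Output: "AQQ"
Token 4: literal('Q'). Output: "AQQQ"
Token 5: literal('V'). Output: "AQQQV"
Token 6: literal('A'). Output: "AQQQVA"
Token 7: backref(off=2, len=4) (overlapping!). Copied 'VAVA' from pos 4. Output: "AQQQVAVAVA"
Token 8: literal('F'). Output: "AQQQVAVAVAF"
Token 9: literal('N'). Output: "AQQQVAVAVAFN"
Token 10: backref(off=2, len=4) (overlapping!). Copied 'FNFN' from pos 10. Output: "AQQQVAVAVAFNFNFN"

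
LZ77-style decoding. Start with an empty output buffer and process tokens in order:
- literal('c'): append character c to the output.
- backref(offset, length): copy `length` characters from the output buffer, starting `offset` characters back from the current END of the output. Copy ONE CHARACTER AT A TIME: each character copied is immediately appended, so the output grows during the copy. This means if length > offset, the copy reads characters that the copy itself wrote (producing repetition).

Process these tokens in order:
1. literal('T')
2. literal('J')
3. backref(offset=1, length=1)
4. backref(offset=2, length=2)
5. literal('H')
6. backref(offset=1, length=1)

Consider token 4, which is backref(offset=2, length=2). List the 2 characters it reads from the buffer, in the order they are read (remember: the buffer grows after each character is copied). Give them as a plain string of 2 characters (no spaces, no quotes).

Token 1: literal('T'). Output: "T"
Token 2: literal('J'). Output: "TJ"
Token 3: backref(off=1, len=1). Copied 'J' from pos 1. Output: "TJJ"
Token 4: backref(off=2, len=2). Buffer before: "TJJ" (len 3)
  byte 1: read out[1]='J', append. Buffer now: "TJJJ"
  byte 2: read out[2]='J', append. Buffer now: "TJJJJ"

Answer: JJ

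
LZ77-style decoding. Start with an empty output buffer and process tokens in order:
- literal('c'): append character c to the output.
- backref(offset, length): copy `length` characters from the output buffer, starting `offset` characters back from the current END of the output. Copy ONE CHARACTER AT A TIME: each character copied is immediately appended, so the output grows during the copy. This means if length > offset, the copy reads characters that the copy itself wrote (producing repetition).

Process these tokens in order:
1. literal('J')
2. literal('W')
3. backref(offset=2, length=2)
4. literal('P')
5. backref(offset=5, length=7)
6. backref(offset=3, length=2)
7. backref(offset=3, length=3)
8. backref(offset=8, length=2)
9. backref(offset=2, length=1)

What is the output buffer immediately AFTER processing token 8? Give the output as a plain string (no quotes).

Answer: JWJWPJWJWPJWPJWPJPJ

Derivation:
Token 1: literal('J'). Output: "J"
Token 2: literal('W'). Output: "JW"
Token 3: backref(off=2, len=2). Copied 'JW' from pos 0. Output: "JWJW"
Token 4: literal('P'). Output: "JWJWP"
Token 5: backref(off=5, len=7) (overlapping!). Copied 'JWJWPJW' from pos 0. Output: "JWJWPJWJWPJW"
Token 6: backref(off=3, len=2). Copied 'PJ' from pos 9. Output: "JWJWPJWJWPJWPJ"
Token 7: backref(off=3, len=3). Copied 'WPJ' from pos 11. Output: "JWJWPJWJWPJWPJWPJ"
Token 8: backref(off=8, len=2). Copied 'PJ' from pos 9. Output: "JWJWPJWJWPJWPJWPJPJ"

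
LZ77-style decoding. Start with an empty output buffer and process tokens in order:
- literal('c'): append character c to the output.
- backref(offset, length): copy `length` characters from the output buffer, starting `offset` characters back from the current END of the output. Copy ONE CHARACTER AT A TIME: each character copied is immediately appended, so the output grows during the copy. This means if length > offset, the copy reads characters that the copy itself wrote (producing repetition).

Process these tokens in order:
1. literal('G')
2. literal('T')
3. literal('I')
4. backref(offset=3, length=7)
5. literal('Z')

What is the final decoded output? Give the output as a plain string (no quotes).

Token 1: literal('G'). Output: "G"
Token 2: literal('T'). Output: "GT"
Token 3: literal('I'). Output: "GTI"
Token 4: backref(off=3, len=7) (overlapping!). Copied 'GTIGTIG' from pos 0. Output: "GTIGTIGTIG"
Token 5: literal('Z'). Output: "GTIGTIGTIGZ"

Answer: GTIGTIGTIGZ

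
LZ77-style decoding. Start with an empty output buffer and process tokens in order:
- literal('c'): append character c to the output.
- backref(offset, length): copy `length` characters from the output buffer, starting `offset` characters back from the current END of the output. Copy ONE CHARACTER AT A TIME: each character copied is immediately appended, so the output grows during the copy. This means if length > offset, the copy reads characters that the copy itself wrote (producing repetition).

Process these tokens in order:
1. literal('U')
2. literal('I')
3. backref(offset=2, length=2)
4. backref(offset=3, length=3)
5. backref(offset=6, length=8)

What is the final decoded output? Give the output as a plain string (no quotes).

Answer: UIUIIUIIUIIUIIU

Derivation:
Token 1: literal('U'). Output: "U"
Token 2: literal('I'). Output: "UI"
Token 3: backref(off=2, len=2). Copied 'UI' from pos 0. Output: "UIUI"
Token 4: backref(off=3, len=3). Copied 'IUI' from pos 1. Output: "UIUIIUI"
Token 5: backref(off=6, len=8) (overlapping!). Copied 'IUIIUIIU' from pos 1. Output: "UIUIIUIIUIIUIIU"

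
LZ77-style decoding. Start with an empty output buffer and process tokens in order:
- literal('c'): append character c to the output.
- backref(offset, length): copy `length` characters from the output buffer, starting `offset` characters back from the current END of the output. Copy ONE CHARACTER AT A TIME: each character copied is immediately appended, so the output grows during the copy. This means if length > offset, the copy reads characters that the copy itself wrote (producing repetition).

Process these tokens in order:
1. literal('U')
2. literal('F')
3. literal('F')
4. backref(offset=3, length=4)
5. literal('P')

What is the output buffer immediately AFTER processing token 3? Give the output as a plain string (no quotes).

Answer: UFF

Derivation:
Token 1: literal('U'). Output: "U"
Token 2: literal('F'). Output: "UF"
Token 3: literal('F'). Output: "UFF"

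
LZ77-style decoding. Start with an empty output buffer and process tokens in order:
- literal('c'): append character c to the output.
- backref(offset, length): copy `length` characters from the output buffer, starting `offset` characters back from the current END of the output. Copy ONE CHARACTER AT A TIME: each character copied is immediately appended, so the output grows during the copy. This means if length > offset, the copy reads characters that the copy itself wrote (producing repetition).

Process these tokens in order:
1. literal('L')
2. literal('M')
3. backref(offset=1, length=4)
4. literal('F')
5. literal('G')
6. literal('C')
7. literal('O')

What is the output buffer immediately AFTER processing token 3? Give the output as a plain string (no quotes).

Answer: LMMMMM

Derivation:
Token 1: literal('L'). Output: "L"
Token 2: literal('M'). Output: "LM"
Token 3: backref(off=1, len=4) (overlapping!). Copied 'MMMM' from pos 1. Output: "LMMMMM"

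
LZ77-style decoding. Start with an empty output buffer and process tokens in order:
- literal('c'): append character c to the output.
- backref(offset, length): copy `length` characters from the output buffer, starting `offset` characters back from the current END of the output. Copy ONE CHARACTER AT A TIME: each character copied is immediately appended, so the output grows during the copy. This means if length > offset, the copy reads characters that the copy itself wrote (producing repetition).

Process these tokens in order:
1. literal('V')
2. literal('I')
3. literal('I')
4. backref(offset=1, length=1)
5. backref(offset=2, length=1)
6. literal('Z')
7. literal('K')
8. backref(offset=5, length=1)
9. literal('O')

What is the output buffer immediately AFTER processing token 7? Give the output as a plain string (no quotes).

Answer: VIIIIZK

Derivation:
Token 1: literal('V'). Output: "V"
Token 2: literal('I'). Output: "VI"
Token 3: literal('I'). Output: "VII"
Token 4: backref(off=1, len=1). Copied 'I' from pos 2. Output: "VIII"
Token 5: backref(off=2, len=1). Copied 'I' from pos 2. Output: "VIIII"
Token 6: literal('Z'). Output: "VIIIIZ"
Token 7: literal('K'). Output: "VIIIIZK"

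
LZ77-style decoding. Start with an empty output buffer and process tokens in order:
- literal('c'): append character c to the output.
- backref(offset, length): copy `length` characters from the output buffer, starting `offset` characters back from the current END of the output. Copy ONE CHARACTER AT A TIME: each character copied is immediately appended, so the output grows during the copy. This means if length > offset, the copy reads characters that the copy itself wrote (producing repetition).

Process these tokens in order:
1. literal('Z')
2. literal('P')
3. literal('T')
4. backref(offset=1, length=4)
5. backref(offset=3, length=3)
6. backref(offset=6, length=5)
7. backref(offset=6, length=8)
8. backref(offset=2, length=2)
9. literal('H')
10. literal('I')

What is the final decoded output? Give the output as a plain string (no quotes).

Token 1: literal('Z'). Output: "Z"
Token 2: literal('P'). Output: "ZP"
Token 3: literal('T'). Output: "ZPT"
Token 4: backref(off=1, len=4) (overlapping!). Copied 'TTTT' from pos 2. Output: "ZPTTTTT"
Token 5: backref(off=3, len=3). Copied 'TTT' from pos 4. Output: "ZPTTTTTTTT"
Token 6: backref(off=6, len=5). Copied 'TTTTT' from pos 4. Output: "ZPTTTTTTTTTTTTT"
Token 7: backref(off=6, len=8) (overlapping!). Copied 'TTTTTTTT' from pos 9. Output: "ZPTTTTTTTTTTTTTTTTTTTTT"
Token 8: backref(off=2, len=2). Copied 'TT' from pos 21. Output: "ZPTTTTTTTTTTTTTTTTTTTTTTT"
Token 9: literal('H'). Output: "ZPTTTTTTTTTTTTTTTTTTTTTTTH"
Token 10: literal('I'). Output: "ZPTTTTTTTTTTTTTTTTTTTTTTTHI"

Answer: ZPTTTTTTTTTTTTTTTTTTTTTTTHI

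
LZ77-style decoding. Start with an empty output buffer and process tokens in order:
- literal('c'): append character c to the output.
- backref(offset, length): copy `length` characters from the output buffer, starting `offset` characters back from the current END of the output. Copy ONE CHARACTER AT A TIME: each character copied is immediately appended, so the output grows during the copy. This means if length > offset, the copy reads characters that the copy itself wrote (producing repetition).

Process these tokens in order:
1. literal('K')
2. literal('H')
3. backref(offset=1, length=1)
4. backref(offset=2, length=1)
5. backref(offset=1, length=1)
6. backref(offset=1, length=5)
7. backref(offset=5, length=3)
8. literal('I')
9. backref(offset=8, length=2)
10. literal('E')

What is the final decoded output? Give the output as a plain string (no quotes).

Answer: KHHHHHHHHHHHHIHHE

Derivation:
Token 1: literal('K'). Output: "K"
Token 2: literal('H'). Output: "KH"
Token 3: backref(off=1, len=1). Copied 'H' from pos 1. Output: "KHH"
Token 4: backref(off=2, len=1). Copied 'H' from pos 1. Output: "KHHH"
Token 5: backref(off=1, len=1). Copied 'H' from pos 3. Output: "KHHHH"
Token 6: backref(off=1, len=5) (overlapping!). Copied 'HHHHH' from pos 4. Output: "KHHHHHHHHH"
Token 7: backref(off=5, len=3). Copied 'HHH' from pos 5. Output: "KHHHHHHHHHHHH"
Token 8: literal('I'). Output: "KHHHHHHHHHHHHI"
Token 9: backref(off=8, len=2). Copied 'HH' from pos 6. Output: "KHHHHHHHHHHHHIHH"
Token 10: literal('E'). Output: "KHHHHHHHHHHHHIHHE"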